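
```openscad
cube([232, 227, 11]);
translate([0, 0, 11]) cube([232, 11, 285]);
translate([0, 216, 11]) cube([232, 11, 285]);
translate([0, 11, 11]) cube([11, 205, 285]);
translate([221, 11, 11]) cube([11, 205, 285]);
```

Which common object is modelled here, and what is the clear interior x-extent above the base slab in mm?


An open box. The internal width is 210 mm.

A 232×227 base slab with four walls standing on it — an open box. The base is 232 mm wide and the walls are 11 mm thick, so the internal width is 232 − 2 × 11 = 210 mm.


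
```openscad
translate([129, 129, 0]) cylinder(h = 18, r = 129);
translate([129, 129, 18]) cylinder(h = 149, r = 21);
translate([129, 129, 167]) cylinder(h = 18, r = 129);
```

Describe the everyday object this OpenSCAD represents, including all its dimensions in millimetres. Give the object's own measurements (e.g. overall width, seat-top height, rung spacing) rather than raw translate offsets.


A spool: two coaxial disc flanges of radius 129 mm and thickness 18 mm, joined by a core cylinder of radius 21 mm and height 149 mm. The lower flange rests on z = 0 and the three cylinders share a vertical axis.


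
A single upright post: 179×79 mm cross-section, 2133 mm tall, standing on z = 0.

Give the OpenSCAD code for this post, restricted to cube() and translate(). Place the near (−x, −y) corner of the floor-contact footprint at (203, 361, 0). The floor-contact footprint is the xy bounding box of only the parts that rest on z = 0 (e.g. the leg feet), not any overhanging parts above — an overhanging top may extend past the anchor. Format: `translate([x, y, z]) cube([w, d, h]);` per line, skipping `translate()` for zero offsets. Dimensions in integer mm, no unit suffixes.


translate([203, 361, 0]) cube([179, 79, 2133]);


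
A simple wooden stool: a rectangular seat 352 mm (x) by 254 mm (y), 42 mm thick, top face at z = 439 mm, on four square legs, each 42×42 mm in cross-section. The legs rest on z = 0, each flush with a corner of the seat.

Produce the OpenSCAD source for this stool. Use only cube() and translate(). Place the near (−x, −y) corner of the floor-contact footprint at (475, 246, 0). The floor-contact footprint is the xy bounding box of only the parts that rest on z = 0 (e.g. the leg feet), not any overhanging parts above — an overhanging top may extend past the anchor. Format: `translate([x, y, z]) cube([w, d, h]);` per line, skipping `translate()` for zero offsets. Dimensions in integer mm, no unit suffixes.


// leg_h = 439 - 42 = 397
translate([475, 246, 397]) cube([352, 254, 42]);
translate([475, 246, 0]) cube([42, 42, 397]);
translate([785, 246, 0]) cube([42, 42, 397]);
translate([475, 458, 0]) cube([42, 42, 397]);
translate([785, 458, 0]) cube([42, 42, 397]);


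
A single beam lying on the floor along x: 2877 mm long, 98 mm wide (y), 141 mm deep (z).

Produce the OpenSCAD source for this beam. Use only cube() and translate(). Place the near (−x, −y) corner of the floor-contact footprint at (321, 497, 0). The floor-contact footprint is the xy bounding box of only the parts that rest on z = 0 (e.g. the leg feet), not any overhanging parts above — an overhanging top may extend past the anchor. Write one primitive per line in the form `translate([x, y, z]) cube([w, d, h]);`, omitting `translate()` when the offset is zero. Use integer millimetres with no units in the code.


translate([321, 497, 0]) cube([2877, 98, 141]);


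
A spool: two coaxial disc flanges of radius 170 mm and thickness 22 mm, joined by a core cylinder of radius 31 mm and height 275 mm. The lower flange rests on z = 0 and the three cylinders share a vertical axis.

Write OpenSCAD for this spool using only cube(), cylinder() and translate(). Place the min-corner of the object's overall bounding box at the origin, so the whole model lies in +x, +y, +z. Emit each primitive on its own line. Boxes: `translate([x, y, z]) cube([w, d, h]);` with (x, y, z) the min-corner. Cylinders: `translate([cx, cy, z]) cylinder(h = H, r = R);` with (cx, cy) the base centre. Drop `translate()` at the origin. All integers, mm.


translate([170, 170, 0]) cylinder(h = 22, r = 170);
translate([170, 170, 22]) cylinder(h = 275, r = 31);
translate([170, 170, 297]) cylinder(h = 22, r = 170);


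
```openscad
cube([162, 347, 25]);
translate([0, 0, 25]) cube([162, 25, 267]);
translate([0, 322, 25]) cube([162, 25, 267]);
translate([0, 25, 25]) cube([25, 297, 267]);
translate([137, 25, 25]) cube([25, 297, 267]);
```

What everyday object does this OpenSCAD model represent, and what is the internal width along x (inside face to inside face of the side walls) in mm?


An open box. The internal width is 112 mm.

A 162×347 base slab with four walls standing on it — an open box. The base is 162 mm wide and the walls are 25 mm thick, so the internal width is 162 − 2 × 25 = 112 mm.


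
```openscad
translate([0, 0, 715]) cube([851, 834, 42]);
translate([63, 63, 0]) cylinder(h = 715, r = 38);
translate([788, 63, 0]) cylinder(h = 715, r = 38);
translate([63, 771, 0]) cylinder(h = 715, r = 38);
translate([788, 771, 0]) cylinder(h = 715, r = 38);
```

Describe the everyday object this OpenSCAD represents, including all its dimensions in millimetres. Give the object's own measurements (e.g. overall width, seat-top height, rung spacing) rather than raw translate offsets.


A rectangular dining table. The top is 851×834×42 mm with its upper surface at z = 757 mm. It stands on four round legs of 76 mm diameter, each leg's bounding box inset 25 mm from the nearest pair of top edges, running from the floor to the underside of the top.


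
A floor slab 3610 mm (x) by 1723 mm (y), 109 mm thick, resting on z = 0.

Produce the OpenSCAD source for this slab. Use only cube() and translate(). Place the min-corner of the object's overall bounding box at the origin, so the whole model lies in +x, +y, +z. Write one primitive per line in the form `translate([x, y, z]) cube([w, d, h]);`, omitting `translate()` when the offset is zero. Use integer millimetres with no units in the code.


cube([3610, 1723, 109]);


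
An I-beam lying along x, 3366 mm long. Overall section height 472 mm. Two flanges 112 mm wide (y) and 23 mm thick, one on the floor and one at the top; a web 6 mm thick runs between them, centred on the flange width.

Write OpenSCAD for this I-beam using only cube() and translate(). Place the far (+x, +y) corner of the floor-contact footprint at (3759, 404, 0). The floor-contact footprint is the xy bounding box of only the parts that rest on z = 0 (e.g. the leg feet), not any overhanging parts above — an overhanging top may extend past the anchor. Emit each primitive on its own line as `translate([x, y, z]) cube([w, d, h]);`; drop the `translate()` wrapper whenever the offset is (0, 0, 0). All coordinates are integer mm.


translate([393, 292, 0]) cube([3366, 112, 23]);
translate([393, 345, 23]) cube([3366, 6, 426]);
translate([393, 292, 449]) cube([3366, 112, 23]);


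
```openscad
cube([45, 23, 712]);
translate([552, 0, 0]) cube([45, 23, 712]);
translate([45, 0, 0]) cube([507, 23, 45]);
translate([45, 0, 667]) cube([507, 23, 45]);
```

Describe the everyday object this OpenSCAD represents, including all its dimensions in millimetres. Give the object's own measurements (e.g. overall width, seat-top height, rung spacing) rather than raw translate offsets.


A rectangular picture frame lying in the x–z plane (depth along y). The opening is 507 mm wide (x) by 622 mm tall (z), surrounded by a border 45 mm wide on all four sides. The frame is 23 mm deep and is made of two full-height vertical stiles with two horizontal rails fitted between them.


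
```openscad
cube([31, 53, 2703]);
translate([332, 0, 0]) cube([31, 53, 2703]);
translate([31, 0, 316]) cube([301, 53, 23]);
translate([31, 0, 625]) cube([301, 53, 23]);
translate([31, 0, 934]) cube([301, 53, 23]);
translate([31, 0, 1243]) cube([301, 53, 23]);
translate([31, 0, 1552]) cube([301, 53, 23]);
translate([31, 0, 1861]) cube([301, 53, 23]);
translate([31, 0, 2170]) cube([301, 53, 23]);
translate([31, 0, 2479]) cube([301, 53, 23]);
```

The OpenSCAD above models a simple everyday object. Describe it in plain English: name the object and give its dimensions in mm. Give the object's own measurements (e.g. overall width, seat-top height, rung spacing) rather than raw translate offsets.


A straight ladder. Two 31×53 mm vertical rails, 2703 mm tall, stand 363 mm apart (outside-to-outside) with their front faces coplanar on the −y side. 8 rungs, each 53 mm deep and 23 mm tall, span between the inner faces of the rails, front faces flush with the rails. The lowest rung's underside is at z = 316 mm and rungs are spaced 309 mm apart (underside to underside).


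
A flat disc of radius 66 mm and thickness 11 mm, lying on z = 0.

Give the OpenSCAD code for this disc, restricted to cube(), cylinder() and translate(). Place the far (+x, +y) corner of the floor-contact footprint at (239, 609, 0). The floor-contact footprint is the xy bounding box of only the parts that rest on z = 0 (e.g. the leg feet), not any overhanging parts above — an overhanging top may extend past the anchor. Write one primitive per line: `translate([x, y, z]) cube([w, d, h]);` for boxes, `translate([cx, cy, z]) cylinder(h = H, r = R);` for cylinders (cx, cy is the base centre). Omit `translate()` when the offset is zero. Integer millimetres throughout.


translate([173, 543, 0]) cylinder(h = 11, r = 66);


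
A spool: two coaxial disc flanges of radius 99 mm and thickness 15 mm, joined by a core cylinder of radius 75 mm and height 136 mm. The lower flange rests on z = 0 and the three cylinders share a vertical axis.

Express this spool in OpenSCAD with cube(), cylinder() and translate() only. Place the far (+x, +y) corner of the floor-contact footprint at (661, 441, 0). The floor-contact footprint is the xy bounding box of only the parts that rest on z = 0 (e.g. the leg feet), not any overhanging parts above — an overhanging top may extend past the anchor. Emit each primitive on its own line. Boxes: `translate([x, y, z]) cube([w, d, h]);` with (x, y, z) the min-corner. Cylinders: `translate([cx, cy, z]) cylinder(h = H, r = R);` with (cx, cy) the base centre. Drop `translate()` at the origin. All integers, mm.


translate([562, 342, 0]) cylinder(h = 15, r = 99);
translate([562, 342, 15]) cylinder(h = 136, r = 75);
translate([562, 342, 151]) cylinder(h = 15, r = 99);


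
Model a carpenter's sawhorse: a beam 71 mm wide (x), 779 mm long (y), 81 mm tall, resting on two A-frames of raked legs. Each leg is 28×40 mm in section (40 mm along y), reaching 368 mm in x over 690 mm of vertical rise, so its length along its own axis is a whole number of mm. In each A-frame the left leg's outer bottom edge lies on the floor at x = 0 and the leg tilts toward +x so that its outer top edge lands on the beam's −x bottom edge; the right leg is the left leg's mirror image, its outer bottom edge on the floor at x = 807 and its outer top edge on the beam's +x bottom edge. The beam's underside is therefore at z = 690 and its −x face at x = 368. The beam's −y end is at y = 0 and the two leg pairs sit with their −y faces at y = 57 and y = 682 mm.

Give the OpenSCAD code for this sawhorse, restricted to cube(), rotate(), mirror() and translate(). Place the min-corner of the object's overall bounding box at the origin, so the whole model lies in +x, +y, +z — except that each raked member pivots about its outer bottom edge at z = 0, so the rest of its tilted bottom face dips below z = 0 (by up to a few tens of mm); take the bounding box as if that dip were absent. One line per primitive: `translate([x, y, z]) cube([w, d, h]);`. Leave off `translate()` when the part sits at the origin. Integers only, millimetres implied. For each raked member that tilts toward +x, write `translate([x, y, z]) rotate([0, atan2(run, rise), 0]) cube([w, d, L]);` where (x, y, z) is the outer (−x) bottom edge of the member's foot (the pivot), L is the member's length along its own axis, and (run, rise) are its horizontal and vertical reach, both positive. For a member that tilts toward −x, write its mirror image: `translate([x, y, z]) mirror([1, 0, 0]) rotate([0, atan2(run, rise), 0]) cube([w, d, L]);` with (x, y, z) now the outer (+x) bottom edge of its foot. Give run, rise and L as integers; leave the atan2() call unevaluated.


translate([368, 0, 690]) cube([71, 779, 81]);
translate([0, 57, 0]) rotate([0, atan2(368, 690), 0]) cube([28, 40, 782]);
translate([807, 57, 0]) mirror([1, 0, 0]) rotate([0, atan2(368, 690), 0]) cube([28, 40, 782]);
translate([0, 682, 0]) rotate([0, atan2(368, 690), 0]) cube([28, 40, 782]);
translate([807, 682, 0]) mirror([1, 0, 0]) rotate([0, atan2(368, 690), 0]) cube([28, 40, 782]);


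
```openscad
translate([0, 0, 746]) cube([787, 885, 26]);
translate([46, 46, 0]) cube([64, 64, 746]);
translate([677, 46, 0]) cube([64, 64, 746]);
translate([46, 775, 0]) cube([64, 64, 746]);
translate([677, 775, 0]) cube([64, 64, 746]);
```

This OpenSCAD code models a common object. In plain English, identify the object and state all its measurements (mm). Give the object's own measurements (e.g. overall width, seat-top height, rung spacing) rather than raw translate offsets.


A table: top 787 mm (x) × 885 mm (y), 26 mm thick, upper face at z = 772 mm, on four 64×64 mm square legs, each inset 46 mm from the nearest pair of top edges from z = 0 to the bottom of the top.


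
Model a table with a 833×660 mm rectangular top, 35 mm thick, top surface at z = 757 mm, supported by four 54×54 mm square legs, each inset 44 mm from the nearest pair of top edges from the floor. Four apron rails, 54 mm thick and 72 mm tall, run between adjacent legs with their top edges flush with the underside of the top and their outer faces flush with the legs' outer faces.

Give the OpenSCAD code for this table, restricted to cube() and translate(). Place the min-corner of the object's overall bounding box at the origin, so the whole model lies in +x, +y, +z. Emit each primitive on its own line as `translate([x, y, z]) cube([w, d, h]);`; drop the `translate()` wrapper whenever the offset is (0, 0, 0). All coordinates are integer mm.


translate([0, 0, 722]) cube([833, 660, 35]);
translate([44, 44, 0]) cube([54, 54, 722]);
translate([735, 44, 0]) cube([54, 54, 722]);
translate([44, 562, 0]) cube([54, 54, 722]);
translate([735, 562, 0]) cube([54, 54, 722]);
translate([98, 44, 650]) cube([637, 54, 72]);
translate([98, 562, 650]) cube([637, 54, 72]);
translate([44, 98, 650]) cube([54, 464, 72]);
translate([735, 98, 650]) cube([54, 464, 72]);


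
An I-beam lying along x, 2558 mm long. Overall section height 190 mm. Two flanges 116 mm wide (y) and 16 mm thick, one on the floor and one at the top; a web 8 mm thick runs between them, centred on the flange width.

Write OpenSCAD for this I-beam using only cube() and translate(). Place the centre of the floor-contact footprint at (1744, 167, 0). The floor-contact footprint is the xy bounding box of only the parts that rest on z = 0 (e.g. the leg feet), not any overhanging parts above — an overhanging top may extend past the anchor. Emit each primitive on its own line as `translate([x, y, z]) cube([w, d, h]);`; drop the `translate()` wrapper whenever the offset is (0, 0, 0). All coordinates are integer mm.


translate([465, 109, 0]) cube([2558, 116, 16]);
translate([465, 163, 16]) cube([2558, 8, 158]);
translate([465, 109, 174]) cube([2558, 116, 16]);


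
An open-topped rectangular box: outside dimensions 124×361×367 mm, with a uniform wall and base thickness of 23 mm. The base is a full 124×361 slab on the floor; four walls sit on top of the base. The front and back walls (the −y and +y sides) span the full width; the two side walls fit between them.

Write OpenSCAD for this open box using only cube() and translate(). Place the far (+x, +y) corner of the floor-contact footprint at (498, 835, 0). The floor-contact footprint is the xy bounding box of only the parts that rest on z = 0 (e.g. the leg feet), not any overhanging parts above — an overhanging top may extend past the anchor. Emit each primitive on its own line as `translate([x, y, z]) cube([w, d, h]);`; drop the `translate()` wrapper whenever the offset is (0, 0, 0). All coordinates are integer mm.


translate([374, 474, 0]) cube([124, 361, 23]);
translate([374, 474, 23]) cube([124, 23, 344]);
translate([374, 812, 23]) cube([124, 23, 344]);
translate([374, 497, 23]) cube([23, 315, 344]);
translate([475, 497, 23]) cube([23, 315, 344]);


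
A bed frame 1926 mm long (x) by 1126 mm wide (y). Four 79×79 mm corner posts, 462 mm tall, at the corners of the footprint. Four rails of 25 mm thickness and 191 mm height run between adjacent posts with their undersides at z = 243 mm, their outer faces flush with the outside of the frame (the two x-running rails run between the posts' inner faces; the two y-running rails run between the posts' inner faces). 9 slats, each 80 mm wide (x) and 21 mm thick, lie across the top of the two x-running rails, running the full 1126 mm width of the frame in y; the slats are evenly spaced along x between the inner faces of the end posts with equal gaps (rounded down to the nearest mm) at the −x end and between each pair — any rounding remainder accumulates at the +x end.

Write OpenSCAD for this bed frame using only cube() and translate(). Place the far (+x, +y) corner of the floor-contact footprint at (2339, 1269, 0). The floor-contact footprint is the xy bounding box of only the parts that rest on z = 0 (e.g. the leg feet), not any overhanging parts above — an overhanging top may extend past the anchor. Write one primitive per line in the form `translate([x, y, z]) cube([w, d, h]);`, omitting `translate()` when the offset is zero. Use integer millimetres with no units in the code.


// slat z = rail_z + rail_h = 243 + 191 = 434
// slat gap = ⌊(1768 − 9·80) / 10⌋ = 104
translate([413, 143, 0]) cube([79, 79, 462]);
translate([413, 1190, 0]) cube([79, 79, 462]);
translate([2260, 143, 0]) cube([79, 79, 462]);
translate([2260, 1190, 0]) cube([79, 79, 462]);
translate([492, 143, 243]) cube([1768, 25, 191]);
translate([492, 1244, 243]) cube([1768, 25, 191]);
translate([413, 222, 243]) cube([25, 968, 191]);
translate([2314, 222, 243]) cube([25, 968, 191]);
translate([596, 143, 434]) cube([80, 1126, 21]);
translate([780, 143, 434]) cube([80, 1126, 21]);
translate([964, 143, 434]) cube([80, 1126, 21]);
translate([1148, 143, 434]) cube([80, 1126, 21]);
translate([1332, 143, 434]) cube([80, 1126, 21]);
translate([1516, 143, 434]) cube([80, 1126, 21]);
translate([1700, 143, 434]) cube([80, 1126, 21]);
translate([1884, 143, 434]) cube([80, 1126, 21]);
translate([2068, 143, 434]) cube([80, 1126, 21]);


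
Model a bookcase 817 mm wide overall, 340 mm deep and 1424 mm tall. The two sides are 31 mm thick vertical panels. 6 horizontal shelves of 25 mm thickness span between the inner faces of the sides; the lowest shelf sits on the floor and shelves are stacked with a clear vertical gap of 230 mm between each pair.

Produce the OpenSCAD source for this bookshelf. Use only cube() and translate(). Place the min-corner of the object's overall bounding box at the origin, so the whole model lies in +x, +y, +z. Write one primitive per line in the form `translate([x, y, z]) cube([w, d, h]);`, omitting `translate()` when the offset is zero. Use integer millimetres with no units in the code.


cube([31, 340, 1424]);
translate([786, 0, 0]) cube([31, 340, 1424]);
translate([31, 0, 0]) cube([755, 340, 25]);
translate([31, 0, 255]) cube([755, 340, 25]);
translate([31, 0, 510]) cube([755, 340, 25]);
translate([31, 0, 765]) cube([755, 340, 25]);
translate([31, 0, 1020]) cube([755, 340, 25]);
translate([31, 0, 1275]) cube([755, 340, 25]);


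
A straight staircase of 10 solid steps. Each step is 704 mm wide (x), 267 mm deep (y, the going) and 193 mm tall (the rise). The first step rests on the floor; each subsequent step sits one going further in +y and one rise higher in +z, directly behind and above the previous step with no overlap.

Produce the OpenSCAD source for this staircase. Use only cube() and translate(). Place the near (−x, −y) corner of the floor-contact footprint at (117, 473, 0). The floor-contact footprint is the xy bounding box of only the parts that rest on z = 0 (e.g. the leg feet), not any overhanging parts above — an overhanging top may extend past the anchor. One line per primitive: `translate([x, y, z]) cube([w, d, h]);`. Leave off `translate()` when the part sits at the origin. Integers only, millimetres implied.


translate([117, 473, 0]) cube([704, 267, 193]);
translate([117, 740, 193]) cube([704, 267, 193]);
translate([117, 1007, 386]) cube([704, 267, 193]);
translate([117, 1274, 579]) cube([704, 267, 193]);
translate([117, 1541, 772]) cube([704, 267, 193]);
translate([117, 1808, 965]) cube([704, 267, 193]);
translate([117, 2075, 1158]) cube([704, 267, 193]);
translate([117, 2342, 1351]) cube([704, 267, 193]);
translate([117, 2609, 1544]) cube([704, 267, 193]);
translate([117, 2876, 1737]) cube([704, 267, 193]);


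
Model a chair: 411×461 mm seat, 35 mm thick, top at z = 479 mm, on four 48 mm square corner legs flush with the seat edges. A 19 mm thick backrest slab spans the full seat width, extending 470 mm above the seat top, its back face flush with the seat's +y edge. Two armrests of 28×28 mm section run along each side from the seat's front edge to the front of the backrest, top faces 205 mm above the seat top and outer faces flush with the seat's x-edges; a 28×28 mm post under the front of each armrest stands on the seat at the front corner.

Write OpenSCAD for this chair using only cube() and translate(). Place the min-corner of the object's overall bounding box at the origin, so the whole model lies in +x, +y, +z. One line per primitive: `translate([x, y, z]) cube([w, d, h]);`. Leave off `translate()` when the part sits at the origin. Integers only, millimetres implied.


translate([0, 0, 444]) cube([411, 461, 35]);
cube([48, 48, 444]);
translate([363, 0, 0]) cube([48, 48, 444]);
translate([0, 413, 0]) cube([48, 48, 444]);
translate([363, 413, 0]) cube([48, 48, 444]);
translate([0, 442, 479]) cube([411, 19, 470]);
translate([0, 0, 656]) cube([28, 442, 28]);
translate([383, 0, 656]) cube([28, 442, 28]);
translate([0, 0, 479]) cube([28, 28, 177]);
translate([383, 0, 479]) cube([28, 28, 177]);


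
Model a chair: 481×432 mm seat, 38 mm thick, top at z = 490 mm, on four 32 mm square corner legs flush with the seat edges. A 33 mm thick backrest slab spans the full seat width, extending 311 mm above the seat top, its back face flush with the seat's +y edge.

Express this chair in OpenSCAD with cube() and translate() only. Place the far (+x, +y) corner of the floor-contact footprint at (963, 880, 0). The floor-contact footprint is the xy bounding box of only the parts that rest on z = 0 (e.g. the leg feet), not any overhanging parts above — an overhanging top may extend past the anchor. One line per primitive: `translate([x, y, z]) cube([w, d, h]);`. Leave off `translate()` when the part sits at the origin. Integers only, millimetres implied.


// leg_h = 490 - 38 = 452
translate([482, 448, 452]) cube([481, 432, 38]);
translate([482, 448, 0]) cube([32, 32, 452]);
translate([931, 448, 0]) cube([32, 32, 452]);
translate([482, 848, 0]) cube([32, 32, 452]);
translate([931, 848, 0]) cube([32, 32, 452]);
translate([482, 847, 490]) cube([481, 33, 311]);


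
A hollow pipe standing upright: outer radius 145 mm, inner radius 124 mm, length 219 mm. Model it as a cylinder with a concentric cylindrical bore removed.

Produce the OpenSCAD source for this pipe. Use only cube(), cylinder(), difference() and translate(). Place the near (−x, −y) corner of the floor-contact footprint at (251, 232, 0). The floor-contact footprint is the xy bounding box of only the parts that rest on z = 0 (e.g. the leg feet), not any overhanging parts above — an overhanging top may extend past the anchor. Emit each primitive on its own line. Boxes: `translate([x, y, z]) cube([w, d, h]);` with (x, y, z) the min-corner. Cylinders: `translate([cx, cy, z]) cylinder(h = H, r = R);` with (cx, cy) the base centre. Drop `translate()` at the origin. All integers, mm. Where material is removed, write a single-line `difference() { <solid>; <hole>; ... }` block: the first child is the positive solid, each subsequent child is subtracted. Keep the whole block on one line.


difference() { translate([396, 377, 0]) cylinder(h = 219, r = 145); translate([396, 377, 0]) cylinder(h = 219, r = 124); }


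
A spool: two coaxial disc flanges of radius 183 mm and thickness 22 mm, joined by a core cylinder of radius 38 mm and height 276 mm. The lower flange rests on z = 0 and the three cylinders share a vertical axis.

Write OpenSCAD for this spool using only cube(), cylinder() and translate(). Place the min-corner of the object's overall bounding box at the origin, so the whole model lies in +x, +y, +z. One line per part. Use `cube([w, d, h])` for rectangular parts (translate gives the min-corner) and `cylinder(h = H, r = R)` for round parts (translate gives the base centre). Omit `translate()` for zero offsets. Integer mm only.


translate([183, 183, 0]) cylinder(h = 22, r = 183);
translate([183, 183, 22]) cylinder(h = 276, r = 38);
translate([183, 183, 298]) cylinder(h = 22, r = 183);


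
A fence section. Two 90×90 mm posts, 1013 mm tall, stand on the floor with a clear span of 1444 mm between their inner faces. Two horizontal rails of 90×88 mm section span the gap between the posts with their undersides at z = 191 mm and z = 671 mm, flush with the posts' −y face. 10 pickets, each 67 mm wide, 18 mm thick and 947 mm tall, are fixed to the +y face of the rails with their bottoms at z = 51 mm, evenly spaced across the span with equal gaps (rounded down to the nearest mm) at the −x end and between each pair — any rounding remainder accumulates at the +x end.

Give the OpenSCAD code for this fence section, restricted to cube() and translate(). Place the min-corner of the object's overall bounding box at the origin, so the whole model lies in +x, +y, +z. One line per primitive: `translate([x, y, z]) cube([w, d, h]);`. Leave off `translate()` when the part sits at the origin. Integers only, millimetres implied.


cube([90, 90, 1013]);
translate([1534, 0, 0]) cube([90, 90, 1013]);
translate([90, 0, 191]) cube([1444, 90, 88]);
translate([90, 0, 671]) cube([1444, 90, 88]);
translate([160, 90, 51]) cube([67, 18, 947]);
translate([297, 90, 51]) cube([67, 18, 947]);
translate([434, 90, 51]) cube([67, 18, 947]);
translate([571, 90, 51]) cube([67, 18, 947]);
translate([708, 90, 51]) cube([67, 18, 947]);
translate([845, 90, 51]) cube([67, 18, 947]);
translate([982, 90, 51]) cube([67, 18, 947]);
translate([1119, 90, 51]) cube([67, 18, 947]);
translate([1256, 90, 51]) cube([67, 18, 947]);
translate([1393, 90, 51]) cube([67, 18, 947]);


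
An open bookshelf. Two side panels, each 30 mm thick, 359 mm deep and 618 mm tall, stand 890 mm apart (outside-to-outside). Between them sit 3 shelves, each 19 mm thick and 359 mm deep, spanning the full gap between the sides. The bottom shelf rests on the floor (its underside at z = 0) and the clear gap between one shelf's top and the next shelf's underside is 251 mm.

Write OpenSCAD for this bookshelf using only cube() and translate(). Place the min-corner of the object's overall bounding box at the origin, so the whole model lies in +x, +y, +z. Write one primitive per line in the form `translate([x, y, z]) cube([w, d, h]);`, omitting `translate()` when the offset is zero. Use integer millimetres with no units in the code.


cube([30, 359, 618]);
translate([860, 0, 0]) cube([30, 359, 618]);
translate([30, 0, 0]) cube([830, 359, 19]);
translate([30, 0, 270]) cube([830, 359, 19]);
translate([30, 0, 540]) cube([830, 359, 19]);


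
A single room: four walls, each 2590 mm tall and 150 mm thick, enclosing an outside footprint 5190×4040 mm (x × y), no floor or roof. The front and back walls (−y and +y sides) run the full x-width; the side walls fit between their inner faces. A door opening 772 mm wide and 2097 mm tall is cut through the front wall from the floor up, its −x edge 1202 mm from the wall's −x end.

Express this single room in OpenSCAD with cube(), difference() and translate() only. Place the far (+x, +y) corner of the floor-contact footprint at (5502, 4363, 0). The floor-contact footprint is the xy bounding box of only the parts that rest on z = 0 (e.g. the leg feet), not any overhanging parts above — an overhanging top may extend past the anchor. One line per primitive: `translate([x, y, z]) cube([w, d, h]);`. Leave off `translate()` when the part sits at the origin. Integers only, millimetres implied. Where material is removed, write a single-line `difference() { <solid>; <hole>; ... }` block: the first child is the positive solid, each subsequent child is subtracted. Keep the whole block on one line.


difference() { translate([312, 323, 0]) cube([5190, 150, 2590]); translate([1514, 323, 0]) cube([772, 150, 2097]); }
translate([312, 4213, 0]) cube([5190, 150, 2590]);
translate([312, 473, 0]) cube([150, 3740, 2590]);
translate([5352, 473, 0]) cube([150, 3740, 2590]);


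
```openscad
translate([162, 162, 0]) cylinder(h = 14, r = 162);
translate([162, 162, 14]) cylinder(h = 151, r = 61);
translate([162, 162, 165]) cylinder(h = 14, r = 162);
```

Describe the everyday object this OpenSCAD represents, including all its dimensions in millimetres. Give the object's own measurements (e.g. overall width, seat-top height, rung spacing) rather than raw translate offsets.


A spool: two coaxial disc flanges of radius 162 mm and thickness 14 mm, joined by a core cylinder of radius 61 mm and height 151 mm. The lower flange rests on z = 0 and the three cylinders share a vertical axis.


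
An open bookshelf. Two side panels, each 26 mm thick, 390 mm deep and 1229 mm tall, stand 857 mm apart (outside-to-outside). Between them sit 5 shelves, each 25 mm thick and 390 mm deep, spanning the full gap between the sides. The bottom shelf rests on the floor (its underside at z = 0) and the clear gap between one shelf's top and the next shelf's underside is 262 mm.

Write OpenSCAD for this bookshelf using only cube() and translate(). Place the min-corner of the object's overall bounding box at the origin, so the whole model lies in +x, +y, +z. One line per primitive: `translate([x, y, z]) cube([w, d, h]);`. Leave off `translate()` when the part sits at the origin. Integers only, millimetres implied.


cube([26, 390, 1229]);
translate([831, 0, 0]) cube([26, 390, 1229]);
translate([26, 0, 0]) cube([805, 390, 25]);
translate([26, 0, 287]) cube([805, 390, 25]);
translate([26, 0, 574]) cube([805, 390, 25]);
translate([26, 0, 861]) cube([805, 390, 25]);
translate([26, 0, 1148]) cube([805, 390, 25]);


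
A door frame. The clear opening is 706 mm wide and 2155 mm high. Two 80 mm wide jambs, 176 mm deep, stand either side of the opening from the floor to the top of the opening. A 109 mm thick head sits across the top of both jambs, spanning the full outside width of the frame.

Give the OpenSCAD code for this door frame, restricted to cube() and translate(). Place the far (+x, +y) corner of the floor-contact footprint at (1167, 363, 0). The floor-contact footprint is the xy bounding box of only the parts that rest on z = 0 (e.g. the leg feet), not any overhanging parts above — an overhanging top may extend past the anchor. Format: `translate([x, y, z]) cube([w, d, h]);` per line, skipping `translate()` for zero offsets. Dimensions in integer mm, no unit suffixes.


translate([301, 187, 0]) cube([80, 176, 2155]);
translate([1087, 187, 0]) cube([80, 176, 2155]);
translate([301, 187, 2155]) cube([866, 176, 109]);


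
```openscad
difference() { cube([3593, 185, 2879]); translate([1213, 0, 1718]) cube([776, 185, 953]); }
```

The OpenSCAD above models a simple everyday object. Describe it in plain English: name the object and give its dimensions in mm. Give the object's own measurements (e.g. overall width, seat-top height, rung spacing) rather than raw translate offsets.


A wall 3593 mm long (x), 185 mm thick (y), 2879 mm tall, with a rectangular window opening cut through it. The opening is 776 mm wide and 953 mm tall; its sill is at z = 1718 mm and its near (−x) edge is 1213 mm from the wall's −x end. The opening passes through the full wall thickness.


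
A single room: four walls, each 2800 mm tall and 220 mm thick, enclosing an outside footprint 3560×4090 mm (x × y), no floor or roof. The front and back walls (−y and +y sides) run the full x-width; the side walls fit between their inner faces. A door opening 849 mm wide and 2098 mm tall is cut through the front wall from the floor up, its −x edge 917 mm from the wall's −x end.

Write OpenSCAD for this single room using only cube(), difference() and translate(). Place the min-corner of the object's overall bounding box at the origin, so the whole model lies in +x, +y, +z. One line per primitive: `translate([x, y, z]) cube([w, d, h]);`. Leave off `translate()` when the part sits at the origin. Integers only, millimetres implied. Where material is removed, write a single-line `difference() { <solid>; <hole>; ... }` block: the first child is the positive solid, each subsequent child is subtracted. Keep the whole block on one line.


difference() { cube([3560, 220, 2800]); translate([917, 0, 0]) cube([849, 220, 2098]); }
translate([0, 3870, 0]) cube([3560, 220, 2800]);
translate([0, 220, 0]) cube([220, 3650, 2800]);
translate([3340, 220, 0]) cube([220, 3650, 2800]);


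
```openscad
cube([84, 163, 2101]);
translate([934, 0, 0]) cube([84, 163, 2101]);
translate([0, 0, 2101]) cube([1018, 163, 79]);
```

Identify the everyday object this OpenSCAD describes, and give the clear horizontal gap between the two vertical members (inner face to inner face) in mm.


A door frame. The clear opening width is 850 mm.

Two 2101 mm tall posts with a header on top — a door frame. The left jamb is 84 mm wide at x = 0; the right jamb starts at x = 934. The clear opening is 934 − 84 = 850 mm.


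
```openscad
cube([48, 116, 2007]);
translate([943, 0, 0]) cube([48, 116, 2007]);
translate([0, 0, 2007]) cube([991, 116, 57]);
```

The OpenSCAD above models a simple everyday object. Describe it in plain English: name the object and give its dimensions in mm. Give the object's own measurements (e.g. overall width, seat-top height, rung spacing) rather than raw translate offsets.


A door frame. The clear opening is 895 mm wide and 2007 mm high. Two 48 mm wide jambs, 116 mm deep, stand either side of the opening from the floor to the top of the opening. A 57 mm thick head sits across the top of both jambs, spanning the full outside width of the frame.


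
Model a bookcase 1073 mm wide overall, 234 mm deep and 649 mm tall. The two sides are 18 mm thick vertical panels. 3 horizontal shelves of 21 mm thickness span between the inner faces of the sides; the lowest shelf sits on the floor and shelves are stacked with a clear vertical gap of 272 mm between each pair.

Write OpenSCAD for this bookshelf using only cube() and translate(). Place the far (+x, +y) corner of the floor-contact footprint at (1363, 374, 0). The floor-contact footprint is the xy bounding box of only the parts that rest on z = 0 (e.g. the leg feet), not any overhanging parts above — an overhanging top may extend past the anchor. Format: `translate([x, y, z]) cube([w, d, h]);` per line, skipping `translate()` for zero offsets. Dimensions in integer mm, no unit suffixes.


translate([290, 140, 0]) cube([18, 234, 649]);
translate([1345, 140, 0]) cube([18, 234, 649]);
translate([308, 140, 0]) cube([1037, 234, 21]);
translate([308, 140, 293]) cube([1037, 234, 21]);
translate([308, 140, 586]) cube([1037, 234, 21]);


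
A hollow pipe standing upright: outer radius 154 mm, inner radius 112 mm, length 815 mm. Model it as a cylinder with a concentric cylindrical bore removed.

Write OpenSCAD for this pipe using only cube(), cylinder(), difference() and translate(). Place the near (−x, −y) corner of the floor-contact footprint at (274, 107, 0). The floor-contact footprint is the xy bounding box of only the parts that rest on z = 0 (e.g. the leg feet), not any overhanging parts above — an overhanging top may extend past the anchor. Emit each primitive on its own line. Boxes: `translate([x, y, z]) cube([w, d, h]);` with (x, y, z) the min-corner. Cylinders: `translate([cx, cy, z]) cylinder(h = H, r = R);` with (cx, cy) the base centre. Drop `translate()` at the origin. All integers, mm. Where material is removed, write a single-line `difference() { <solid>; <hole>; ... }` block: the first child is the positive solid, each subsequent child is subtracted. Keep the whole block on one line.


difference() { translate([428, 261, 0]) cylinder(h = 815, r = 154); translate([428, 261, 0]) cylinder(h = 815, r = 112); }


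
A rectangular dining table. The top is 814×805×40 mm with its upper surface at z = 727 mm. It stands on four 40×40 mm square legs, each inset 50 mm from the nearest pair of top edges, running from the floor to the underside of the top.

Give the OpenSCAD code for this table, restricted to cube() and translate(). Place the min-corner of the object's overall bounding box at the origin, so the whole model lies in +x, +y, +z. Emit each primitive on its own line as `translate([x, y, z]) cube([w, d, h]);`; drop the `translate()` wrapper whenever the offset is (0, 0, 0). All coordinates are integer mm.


translate([0, 0, 687]) cube([814, 805, 40]);
translate([50, 50, 0]) cube([40, 40, 687]);
translate([724, 50, 0]) cube([40, 40, 687]);
translate([50, 715, 0]) cube([40, 40, 687]);
translate([724, 715, 0]) cube([40, 40, 687]);


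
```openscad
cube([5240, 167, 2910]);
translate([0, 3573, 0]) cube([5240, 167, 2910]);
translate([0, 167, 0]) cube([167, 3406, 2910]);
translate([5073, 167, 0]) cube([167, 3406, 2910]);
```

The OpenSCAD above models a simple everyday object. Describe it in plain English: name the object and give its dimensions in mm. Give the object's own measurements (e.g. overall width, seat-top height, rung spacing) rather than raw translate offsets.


The wall frame of a small rectangular building: four walls, each 2910 mm tall and 167 mm thick, enclosing a footprint 5240 mm (x) by 3740 mm (y) outside-to-outside, with no floor or roof. The front and back walls (the −y and +y sides) span the full width; the two side walls fit between them.


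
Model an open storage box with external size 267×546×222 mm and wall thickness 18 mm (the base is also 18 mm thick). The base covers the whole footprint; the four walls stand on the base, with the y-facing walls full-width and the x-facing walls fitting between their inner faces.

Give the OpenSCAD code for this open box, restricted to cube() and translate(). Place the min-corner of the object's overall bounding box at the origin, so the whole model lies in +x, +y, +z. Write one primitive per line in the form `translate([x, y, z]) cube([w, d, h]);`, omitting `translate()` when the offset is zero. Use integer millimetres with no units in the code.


cube([267, 546, 18]);
translate([0, 0, 18]) cube([267, 18, 204]);
translate([0, 528, 18]) cube([267, 18, 204]);
translate([0, 18, 18]) cube([18, 510, 204]);
translate([249, 18, 18]) cube([18, 510, 204]);


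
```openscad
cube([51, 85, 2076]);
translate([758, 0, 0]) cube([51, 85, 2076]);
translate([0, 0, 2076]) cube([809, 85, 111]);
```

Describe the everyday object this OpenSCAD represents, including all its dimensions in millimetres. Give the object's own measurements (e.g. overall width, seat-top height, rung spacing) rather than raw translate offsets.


A door frame. The clear opening is 707 mm wide and 2076 mm high. Two 51 mm wide jambs, 85 mm deep, stand either side of the opening from the floor to the top of the opening. A 111 mm thick head sits across the top of both jambs, spanning the full outside width of the frame.


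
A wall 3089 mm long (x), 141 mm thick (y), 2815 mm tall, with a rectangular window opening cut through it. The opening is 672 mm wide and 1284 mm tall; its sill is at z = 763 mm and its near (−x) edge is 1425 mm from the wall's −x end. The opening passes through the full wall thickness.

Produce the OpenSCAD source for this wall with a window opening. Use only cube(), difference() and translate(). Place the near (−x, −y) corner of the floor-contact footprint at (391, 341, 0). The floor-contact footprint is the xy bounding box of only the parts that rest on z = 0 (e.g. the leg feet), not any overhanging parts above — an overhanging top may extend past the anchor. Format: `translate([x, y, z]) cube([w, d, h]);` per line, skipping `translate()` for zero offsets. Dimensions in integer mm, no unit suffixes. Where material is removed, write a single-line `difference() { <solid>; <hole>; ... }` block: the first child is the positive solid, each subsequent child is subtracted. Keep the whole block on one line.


difference() { translate([391, 341, 0]) cube([3089, 141, 2815]); translate([1816, 341, 763]) cube([672, 141, 1284]); }
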